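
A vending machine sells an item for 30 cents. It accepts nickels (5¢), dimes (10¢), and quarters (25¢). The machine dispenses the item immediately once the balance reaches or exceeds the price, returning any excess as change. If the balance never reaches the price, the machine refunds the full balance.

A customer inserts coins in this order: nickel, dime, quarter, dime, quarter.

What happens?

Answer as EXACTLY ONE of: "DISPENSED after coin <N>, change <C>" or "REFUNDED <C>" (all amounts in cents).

Answer: DISPENSED after coin 3, change 10

Derivation:
Price: 30¢
Coin 1 (nickel, 5¢): balance = 5¢
Coin 2 (dime, 10¢): balance = 15¢
Coin 3 (quarter, 25¢): balance = 40¢
  → balance >= price → DISPENSE, change = 40 - 30 = 10¢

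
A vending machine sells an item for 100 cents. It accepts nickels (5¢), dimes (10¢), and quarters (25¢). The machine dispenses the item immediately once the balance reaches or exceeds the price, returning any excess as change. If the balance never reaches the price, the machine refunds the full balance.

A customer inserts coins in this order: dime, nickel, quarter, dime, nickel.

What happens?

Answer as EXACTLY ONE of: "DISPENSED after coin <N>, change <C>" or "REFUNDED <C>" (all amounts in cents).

Answer: REFUNDED 55

Derivation:
Price: 100¢
Coin 1 (dime, 10¢): balance = 10¢
Coin 2 (nickel, 5¢): balance = 15¢
Coin 3 (quarter, 25¢): balance = 40¢
Coin 4 (dime, 10¢): balance = 50¢
Coin 5 (nickel, 5¢): balance = 55¢
All coins inserted, balance 55¢ < price 100¢ → REFUND 55¢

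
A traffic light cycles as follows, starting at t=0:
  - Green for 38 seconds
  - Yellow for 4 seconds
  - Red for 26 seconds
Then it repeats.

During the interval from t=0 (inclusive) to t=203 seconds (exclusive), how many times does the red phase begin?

Answer: 3

Derivation:
Cycle = 38+4+26 = 68s
red phase starts at t = k*68 + 42 for k=0,1,2,...
Need k*68+42 < 203 → k < 2.368
k ∈ {0, ..., 2} → 3 starts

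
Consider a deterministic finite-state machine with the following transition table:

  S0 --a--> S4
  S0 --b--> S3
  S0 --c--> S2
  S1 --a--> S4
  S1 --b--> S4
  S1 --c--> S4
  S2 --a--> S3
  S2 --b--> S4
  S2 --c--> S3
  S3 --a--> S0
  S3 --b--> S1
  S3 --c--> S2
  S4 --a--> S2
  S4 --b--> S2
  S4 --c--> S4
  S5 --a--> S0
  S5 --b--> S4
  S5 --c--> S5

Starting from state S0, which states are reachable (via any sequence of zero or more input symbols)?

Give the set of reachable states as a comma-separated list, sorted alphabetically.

BFS from S0:
  visit S0: S0--a-->S4 (new), S0--b-->S3 (new), S0--c-->S2 (new)
  visit S4: S4--a-->S2 (seen), S4--b-->S2 (seen), S4--c-->S4 (seen)
  visit S3: S3--a-->S0 (seen), S3--b-->S1 (new), S3--c-->S2 (seen)
  visit S2: S2--a-->S3 (seen), S2--b-->S4 (seen), S2--c-->S3 (seen)
  visit S1: S1--a-->S4 (seen), S1--b-->S4 (seen), S1--c-->S4 (seen)

Answer: S0, S1, S2, S3, S4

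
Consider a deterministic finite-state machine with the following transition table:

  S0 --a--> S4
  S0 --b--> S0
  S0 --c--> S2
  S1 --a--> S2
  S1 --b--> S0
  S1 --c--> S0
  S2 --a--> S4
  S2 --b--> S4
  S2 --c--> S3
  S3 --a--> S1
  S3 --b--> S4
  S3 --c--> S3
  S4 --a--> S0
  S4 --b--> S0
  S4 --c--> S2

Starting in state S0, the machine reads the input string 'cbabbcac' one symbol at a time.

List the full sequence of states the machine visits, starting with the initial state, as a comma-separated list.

Start: S0
  read 'c': S0 --c--> S2
  read 'b': S2 --b--> S4
  read 'a': S4 --a--> S0
  read 'b': S0 --b--> S0
  read 'b': S0 --b--> S0
  read 'c': S0 --c--> S2
  read 'a': S2 --a--> S4
  read 'c': S4 --c--> S2

Answer: S0, S2, S4, S0, S0, S0, S2, S4, S2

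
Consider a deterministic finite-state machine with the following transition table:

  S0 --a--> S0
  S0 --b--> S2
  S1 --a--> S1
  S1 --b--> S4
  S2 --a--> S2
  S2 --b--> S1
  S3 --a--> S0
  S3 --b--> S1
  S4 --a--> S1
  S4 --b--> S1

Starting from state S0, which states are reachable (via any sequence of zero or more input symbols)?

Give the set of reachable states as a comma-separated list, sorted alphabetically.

Answer: S0, S1, S2, S4

Derivation:
BFS from S0:
  visit S0: S0--a-->S0 (seen), S0--b-->S2 (new)
  visit S2: S2--a-->S2 (seen), S2--b-->S1 (new)
  visit S1: S1--a-->S1 (seen), S1--b-->S4 (new)
  visit S4: S4--a-->S1 (seen), S4--b-->S1 (seen)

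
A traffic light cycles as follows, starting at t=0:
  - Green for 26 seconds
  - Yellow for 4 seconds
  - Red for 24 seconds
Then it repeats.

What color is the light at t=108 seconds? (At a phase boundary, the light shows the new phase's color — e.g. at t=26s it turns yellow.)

Cycle length = 26 + 4 + 24 = 54s
t = 108, phase_t = 108 mod 54 = 0
0 < 26 (green end) → GREEN

Answer: green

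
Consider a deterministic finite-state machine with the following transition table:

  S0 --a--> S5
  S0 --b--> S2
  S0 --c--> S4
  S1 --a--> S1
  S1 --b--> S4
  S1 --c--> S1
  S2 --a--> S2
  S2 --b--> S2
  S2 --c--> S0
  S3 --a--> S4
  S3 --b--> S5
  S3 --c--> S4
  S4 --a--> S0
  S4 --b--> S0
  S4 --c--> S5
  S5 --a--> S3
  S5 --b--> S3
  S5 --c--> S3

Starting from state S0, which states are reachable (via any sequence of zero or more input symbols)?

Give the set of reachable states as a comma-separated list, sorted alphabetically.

BFS from S0:
  visit S0: S0--a-->S5 (new), S0--b-->S2 (new), S0--c-->S4 (new)
  visit S5: S5--a-->S3 (new), S5--b-->S3 (seen), S5--c-->S3 (seen)
  visit S2: S2--a-->S2 (seen), S2--b-->S2 (seen), S2--c-->S0 (seen)
  visit S4: S4--a-->S0 (seen), S4--b-->S0 (seen), S4--c-->S5 (seen)
  visit S3: S3--a-->S4 (seen), S3--b-->S5 (seen), S3--c-->S4 (seen)

Answer: S0, S2, S3, S4, S5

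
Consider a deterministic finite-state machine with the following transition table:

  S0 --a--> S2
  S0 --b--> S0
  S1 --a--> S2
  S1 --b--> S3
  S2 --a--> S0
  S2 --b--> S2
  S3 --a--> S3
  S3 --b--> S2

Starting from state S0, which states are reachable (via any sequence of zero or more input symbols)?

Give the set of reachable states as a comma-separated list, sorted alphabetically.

BFS from S0:
  visit S0: S0--a-->S2 (new), S0--b-->S0 (seen)
  visit S2: S2--a-->S0 (seen), S2--b-->S2 (seen)

Answer: S0, S2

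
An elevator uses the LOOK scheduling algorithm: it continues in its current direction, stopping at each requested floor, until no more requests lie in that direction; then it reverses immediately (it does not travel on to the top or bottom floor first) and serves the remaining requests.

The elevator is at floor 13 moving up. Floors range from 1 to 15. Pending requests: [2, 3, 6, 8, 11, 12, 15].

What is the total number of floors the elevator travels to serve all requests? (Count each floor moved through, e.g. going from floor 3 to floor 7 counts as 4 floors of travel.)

Answer: 15

Derivation:
Start at floor 13 moving up, LOOK stop order: [15, 12, 11, 8, 6, 3, 2]
  13 → 15: |15-13| = 2, total = 2
  15 → 12: |12-15| = 3, total = 5
  12 → 11: |11-12| = 1, total = 6
  11 → 8: |8-11| = 3, total = 9
  8 → 6: |6-8| = 2, total = 11
  6 → 3: |3-6| = 3, total = 14
  3 → 2: |2-3| = 1, total = 15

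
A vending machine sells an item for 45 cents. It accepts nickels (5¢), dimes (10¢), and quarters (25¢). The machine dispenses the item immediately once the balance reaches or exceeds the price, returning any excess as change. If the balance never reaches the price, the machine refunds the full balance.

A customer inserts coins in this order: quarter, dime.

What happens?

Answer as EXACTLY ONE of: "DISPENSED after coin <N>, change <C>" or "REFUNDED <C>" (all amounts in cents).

Answer: REFUNDED 35

Derivation:
Price: 45¢
Coin 1 (quarter, 25¢): balance = 25¢
Coin 2 (dime, 10¢): balance = 35¢
All coins inserted, balance 35¢ < price 45¢ → REFUND 35¢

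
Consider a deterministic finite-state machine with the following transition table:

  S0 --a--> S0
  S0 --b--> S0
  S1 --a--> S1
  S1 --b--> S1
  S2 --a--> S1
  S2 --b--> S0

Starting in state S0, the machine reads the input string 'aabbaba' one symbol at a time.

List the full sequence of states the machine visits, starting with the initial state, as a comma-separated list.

Start: S0
  read 'a': S0 --a--> S0
  read 'a': S0 --a--> S0
  read 'b': S0 --b--> S0
  read 'b': S0 --b--> S0
  read 'a': S0 --a--> S0
  read 'b': S0 --b--> S0
  read 'a': S0 --a--> S0

Answer: S0, S0, S0, S0, S0, S0, S0, S0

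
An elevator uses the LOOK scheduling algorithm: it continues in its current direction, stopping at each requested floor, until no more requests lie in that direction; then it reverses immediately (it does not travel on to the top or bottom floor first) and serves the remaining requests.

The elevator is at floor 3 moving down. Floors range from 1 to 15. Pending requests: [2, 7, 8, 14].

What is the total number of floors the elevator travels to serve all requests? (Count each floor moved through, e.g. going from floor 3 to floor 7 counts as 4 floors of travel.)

Start at floor 3 moving down, LOOK stop order: [2, 7, 8, 14]
  3 → 2: |2-3| = 1, total = 1
  2 → 7: |7-2| = 5, total = 6
  7 → 8: |8-7| = 1, total = 7
  8 → 14: |14-8| = 6, total = 13

Answer: 13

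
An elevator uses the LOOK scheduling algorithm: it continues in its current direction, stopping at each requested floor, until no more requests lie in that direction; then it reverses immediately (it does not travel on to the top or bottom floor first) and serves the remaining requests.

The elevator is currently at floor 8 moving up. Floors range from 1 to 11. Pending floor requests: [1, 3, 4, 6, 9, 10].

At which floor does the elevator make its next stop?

Answer: 9

Derivation:
Current floor: 8, direction: up
Requests above: [9, 10]
Requests below: [1, 3, 4, 6]
Moving up and requests lie above → nearest above is min([9, 10]) = 9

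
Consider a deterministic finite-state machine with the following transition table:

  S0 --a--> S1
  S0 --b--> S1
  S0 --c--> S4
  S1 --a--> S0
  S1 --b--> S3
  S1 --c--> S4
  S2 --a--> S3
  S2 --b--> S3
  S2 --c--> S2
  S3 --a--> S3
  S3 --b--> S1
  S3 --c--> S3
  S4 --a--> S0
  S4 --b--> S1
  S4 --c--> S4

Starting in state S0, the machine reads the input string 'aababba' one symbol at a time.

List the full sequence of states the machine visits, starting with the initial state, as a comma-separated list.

Answer: S0, S1, S0, S1, S0, S1, S3, S3

Derivation:
Start: S0
  read 'a': S0 --a--> S1
  read 'a': S1 --a--> S0
  read 'b': S0 --b--> S1
  read 'a': S1 --a--> S0
  read 'b': S0 --b--> S1
  read 'b': S1 --b--> S3
  read 'a': S3 --a--> S3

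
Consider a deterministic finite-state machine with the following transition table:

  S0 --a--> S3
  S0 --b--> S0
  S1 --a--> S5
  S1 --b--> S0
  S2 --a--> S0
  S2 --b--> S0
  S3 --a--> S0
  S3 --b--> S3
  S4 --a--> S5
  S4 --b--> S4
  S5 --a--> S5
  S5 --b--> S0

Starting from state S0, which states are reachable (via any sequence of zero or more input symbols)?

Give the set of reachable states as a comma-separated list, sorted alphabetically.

Answer: S0, S3

Derivation:
BFS from S0:
  visit S0: S0--a-->S3 (new), S0--b-->S0 (seen)
  visit S3: S3--a-->S0 (seen), S3--b-->S3 (seen)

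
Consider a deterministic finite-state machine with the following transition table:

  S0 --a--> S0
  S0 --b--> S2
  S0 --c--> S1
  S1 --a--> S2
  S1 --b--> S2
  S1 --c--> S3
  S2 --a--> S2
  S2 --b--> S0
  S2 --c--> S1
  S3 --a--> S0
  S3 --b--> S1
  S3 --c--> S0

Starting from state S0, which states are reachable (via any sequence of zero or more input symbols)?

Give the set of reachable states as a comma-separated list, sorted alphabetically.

BFS from S0:
  visit S0: S0--a-->S0 (seen), S0--b-->S2 (new), S0--c-->S1 (new)
  visit S2: S2--a-->S2 (seen), S2--b-->S0 (seen), S2--c-->S1 (seen)
  visit S1: S1--a-->S2 (seen), S1--b-->S2 (seen), S1--c-->S3 (new)
  visit S3: S3--a-->S0 (seen), S3--b-->S1 (seen), S3--c-->S0 (seen)

Answer: S0, S1, S2, S3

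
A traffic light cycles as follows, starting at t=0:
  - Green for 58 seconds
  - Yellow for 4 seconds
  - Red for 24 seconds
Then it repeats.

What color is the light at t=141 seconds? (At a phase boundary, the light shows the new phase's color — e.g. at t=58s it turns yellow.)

Cycle length = 58 + 4 + 24 = 86s
t = 141, phase_t = 141 mod 86 = 55
55 < 58 (green end) → GREEN

Answer: green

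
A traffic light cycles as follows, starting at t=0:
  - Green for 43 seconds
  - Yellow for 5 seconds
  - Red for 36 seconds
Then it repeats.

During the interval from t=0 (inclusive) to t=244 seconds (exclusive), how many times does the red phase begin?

Cycle = 43+5+36 = 84s
red phase starts at t = k*84 + 48 for k=0,1,2,...
Need k*84+48 < 244 → k < 2.333
k ∈ {0, ..., 2} → 3 starts

Answer: 3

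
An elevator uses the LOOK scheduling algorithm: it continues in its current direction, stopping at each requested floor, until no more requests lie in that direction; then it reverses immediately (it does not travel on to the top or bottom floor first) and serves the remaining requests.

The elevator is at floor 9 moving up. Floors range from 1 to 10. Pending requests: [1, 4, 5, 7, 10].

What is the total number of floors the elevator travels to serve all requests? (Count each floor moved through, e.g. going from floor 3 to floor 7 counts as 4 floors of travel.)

Answer: 10

Derivation:
Start at floor 9 moving up, LOOK stop order: [10, 7, 5, 4, 1]
  9 → 10: |10-9| = 1, total = 1
  10 → 7: |7-10| = 3, total = 4
  7 → 5: |5-7| = 2, total = 6
  5 → 4: |4-5| = 1, total = 7
  4 → 1: |1-4| = 3, total = 10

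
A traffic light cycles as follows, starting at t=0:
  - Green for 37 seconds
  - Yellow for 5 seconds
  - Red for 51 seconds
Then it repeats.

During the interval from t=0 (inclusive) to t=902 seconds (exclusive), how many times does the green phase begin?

Cycle = 37+5+51 = 93s
green phase starts at t = k*93 + 0 for k=0,1,2,...
Need k*93+0 < 902 → k < 9.699
k ∈ {0, ..., 9} → 10 starts

Answer: 10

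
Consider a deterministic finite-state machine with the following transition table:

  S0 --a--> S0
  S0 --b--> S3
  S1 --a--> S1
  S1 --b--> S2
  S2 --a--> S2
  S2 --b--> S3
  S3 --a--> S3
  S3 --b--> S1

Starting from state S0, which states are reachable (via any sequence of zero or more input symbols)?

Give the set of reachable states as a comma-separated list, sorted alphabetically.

Answer: S0, S1, S2, S3

Derivation:
BFS from S0:
  visit S0: S0--a-->S0 (seen), S0--b-->S3 (new)
  visit S3: S3--a-->S3 (seen), S3--b-->S1 (new)
  visit S1: S1--a-->S1 (seen), S1--b-->S2 (new)
  visit S2: S2--a-->S2 (seen), S2--b-->S3 (seen)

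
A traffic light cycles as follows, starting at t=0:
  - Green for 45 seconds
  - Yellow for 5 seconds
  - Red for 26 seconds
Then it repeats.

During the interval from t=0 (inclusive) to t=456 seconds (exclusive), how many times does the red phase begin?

Answer: 6

Derivation:
Cycle = 45+5+26 = 76s
red phase starts at t = k*76 + 50 for k=0,1,2,...
Need k*76+50 < 456 → k < 5.342
k ∈ {0, ..., 5} → 6 starts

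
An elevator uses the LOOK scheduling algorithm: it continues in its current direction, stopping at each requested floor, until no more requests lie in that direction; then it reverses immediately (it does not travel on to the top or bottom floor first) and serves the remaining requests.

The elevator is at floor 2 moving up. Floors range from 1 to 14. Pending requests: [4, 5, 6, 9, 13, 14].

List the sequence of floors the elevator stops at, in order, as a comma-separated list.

Answer: 4, 5, 6, 9, 13, 14

Derivation:
Current: 2, moving UP
Serve above first (ascending): [4, 5, 6, 9, 13, 14]
Then reverse, serve below (descending): []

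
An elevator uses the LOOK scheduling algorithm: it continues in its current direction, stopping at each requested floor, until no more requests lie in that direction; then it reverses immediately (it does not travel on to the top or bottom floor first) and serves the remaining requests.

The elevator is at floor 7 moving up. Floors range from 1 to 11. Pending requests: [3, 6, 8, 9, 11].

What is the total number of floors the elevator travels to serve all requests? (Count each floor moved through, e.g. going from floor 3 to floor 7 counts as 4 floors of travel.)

Answer: 12

Derivation:
Start at floor 7 moving up, LOOK stop order: [8, 9, 11, 6, 3]
  7 → 8: |8-7| = 1, total = 1
  8 → 9: |9-8| = 1, total = 2
  9 → 11: |11-9| = 2, total = 4
  11 → 6: |6-11| = 5, total = 9
  6 → 3: |3-6| = 3, total = 12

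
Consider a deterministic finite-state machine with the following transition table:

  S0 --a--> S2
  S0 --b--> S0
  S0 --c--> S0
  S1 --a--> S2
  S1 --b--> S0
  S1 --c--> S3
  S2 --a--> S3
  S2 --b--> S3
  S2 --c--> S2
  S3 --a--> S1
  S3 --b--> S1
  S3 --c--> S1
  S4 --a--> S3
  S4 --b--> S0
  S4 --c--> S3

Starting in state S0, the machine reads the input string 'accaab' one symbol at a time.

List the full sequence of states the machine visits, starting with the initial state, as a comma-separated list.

Answer: S0, S2, S2, S2, S3, S1, S0

Derivation:
Start: S0
  read 'a': S0 --a--> S2
  read 'c': S2 --c--> S2
  read 'c': S2 --c--> S2
  read 'a': S2 --a--> S3
  read 'a': S3 --a--> S1
  read 'b': S1 --b--> S0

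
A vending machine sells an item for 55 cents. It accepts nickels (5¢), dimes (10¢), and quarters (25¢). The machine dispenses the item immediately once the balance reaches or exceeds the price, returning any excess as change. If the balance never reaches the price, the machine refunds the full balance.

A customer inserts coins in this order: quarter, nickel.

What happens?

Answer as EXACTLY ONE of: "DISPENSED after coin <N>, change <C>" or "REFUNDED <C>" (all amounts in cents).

Price: 55¢
Coin 1 (quarter, 25¢): balance = 25¢
Coin 2 (nickel, 5¢): balance = 30¢
All coins inserted, balance 30¢ < price 55¢ → REFUND 30¢

Answer: REFUNDED 30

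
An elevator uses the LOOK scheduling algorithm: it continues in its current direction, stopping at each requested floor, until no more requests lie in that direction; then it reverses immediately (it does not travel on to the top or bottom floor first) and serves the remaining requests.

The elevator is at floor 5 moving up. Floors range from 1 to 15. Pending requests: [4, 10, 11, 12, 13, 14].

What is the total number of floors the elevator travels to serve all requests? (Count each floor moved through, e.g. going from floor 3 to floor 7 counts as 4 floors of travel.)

Answer: 19

Derivation:
Start at floor 5 moving up, LOOK stop order: [10, 11, 12, 13, 14, 4]
  5 → 10: |10-5| = 5, total = 5
  10 → 11: |11-10| = 1, total = 6
  11 → 12: |12-11| = 1, total = 7
  12 → 13: |13-12| = 1, total = 8
  13 → 14: |14-13| = 1, total = 9
  14 → 4: |4-14| = 10, total = 19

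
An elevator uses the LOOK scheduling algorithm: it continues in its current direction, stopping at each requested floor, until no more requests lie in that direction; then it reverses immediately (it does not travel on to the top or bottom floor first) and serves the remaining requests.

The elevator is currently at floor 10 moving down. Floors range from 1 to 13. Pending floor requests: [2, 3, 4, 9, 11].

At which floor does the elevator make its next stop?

Current floor: 10, direction: down
Requests above: [11]
Requests below: [2, 3, 4, 9]
Moving down and requests lie below → nearest below is max([2, 3, 4, 9]) = 9

Answer: 9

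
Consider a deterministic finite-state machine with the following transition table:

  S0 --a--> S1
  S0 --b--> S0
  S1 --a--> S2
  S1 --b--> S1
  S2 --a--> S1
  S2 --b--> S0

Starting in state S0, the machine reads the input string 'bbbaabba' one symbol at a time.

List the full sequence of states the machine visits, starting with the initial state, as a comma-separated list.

Start: S0
  read 'b': S0 --b--> S0
  read 'b': S0 --b--> S0
  read 'b': S0 --b--> S0
  read 'a': S0 --a--> S1
  read 'a': S1 --a--> S2
  read 'b': S2 --b--> S0
  read 'b': S0 --b--> S0
  read 'a': S0 --a--> S1

Answer: S0, S0, S0, S0, S1, S2, S0, S0, S1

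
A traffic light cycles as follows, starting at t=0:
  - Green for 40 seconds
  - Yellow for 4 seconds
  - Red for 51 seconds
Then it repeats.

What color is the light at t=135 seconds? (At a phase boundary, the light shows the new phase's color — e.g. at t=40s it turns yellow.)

Cycle length = 40 + 4 + 51 = 95s
t = 135, phase_t = 135 mod 95 = 40
40 <= 40 < 44 (yellow end) → YELLOW

Answer: yellow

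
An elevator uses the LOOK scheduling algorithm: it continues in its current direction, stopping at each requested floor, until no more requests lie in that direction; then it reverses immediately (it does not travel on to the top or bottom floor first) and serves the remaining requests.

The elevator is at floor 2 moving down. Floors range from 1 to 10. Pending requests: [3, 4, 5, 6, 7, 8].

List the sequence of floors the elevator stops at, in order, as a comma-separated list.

Current: 2, moving DOWN
Serve below first (descending): []
Then reverse, serve above (ascending): [3, 4, 5, 6, 7, 8]

Answer: 3, 4, 5, 6, 7, 8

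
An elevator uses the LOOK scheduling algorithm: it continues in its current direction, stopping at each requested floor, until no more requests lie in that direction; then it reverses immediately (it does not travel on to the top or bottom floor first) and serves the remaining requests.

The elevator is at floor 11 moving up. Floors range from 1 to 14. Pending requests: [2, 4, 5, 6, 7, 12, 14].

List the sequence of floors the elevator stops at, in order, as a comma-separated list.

Current: 11, moving UP
Serve above first (ascending): [12, 14]
Then reverse, serve below (descending): [7, 6, 5, 4, 2]

Answer: 12, 14, 7, 6, 5, 4, 2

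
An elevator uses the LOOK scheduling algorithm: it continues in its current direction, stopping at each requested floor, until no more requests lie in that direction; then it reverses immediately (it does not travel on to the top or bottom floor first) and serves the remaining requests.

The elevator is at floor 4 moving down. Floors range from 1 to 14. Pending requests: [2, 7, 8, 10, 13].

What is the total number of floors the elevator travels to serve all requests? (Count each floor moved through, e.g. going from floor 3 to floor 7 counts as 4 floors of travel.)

Start at floor 4 moving down, LOOK stop order: [2, 7, 8, 10, 13]
  4 → 2: |2-4| = 2, total = 2
  2 → 7: |7-2| = 5, total = 7
  7 → 8: |8-7| = 1, total = 8
  8 → 10: |10-8| = 2, total = 10
  10 → 13: |13-10| = 3, total = 13

Answer: 13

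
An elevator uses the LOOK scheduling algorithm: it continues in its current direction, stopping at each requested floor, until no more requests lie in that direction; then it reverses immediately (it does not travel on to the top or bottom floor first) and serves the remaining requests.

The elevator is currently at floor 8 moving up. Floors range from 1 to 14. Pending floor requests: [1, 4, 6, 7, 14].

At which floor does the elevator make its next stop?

Answer: 14

Derivation:
Current floor: 8, direction: up
Requests above: [14]
Requests below: [1, 4, 6, 7]
Moving up and requests lie above → nearest above is min([14]) = 14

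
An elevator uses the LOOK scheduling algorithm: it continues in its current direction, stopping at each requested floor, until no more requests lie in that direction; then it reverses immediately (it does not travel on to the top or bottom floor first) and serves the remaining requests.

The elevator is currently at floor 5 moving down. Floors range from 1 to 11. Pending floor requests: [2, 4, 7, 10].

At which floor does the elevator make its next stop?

Answer: 4

Derivation:
Current floor: 5, direction: down
Requests above: [7, 10]
Requests below: [2, 4]
Moving down and requests lie below → nearest below is max([2, 4]) = 4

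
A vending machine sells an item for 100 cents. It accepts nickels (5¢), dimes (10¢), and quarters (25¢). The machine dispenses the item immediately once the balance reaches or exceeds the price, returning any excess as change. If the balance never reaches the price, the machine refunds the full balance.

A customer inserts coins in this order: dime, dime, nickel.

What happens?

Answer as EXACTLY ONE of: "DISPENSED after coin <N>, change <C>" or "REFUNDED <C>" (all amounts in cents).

Price: 100¢
Coin 1 (dime, 10¢): balance = 10¢
Coin 2 (dime, 10¢): balance = 20¢
Coin 3 (nickel, 5¢): balance = 25¢
All coins inserted, balance 25¢ < price 100¢ → REFUND 25¢

Answer: REFUNDED 25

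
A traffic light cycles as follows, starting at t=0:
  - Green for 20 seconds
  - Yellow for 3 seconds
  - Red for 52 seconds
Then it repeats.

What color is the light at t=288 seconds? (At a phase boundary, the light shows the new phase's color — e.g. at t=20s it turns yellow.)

Cycle length = 20 + 3 + 52 = 75s
t = 288, phase_t = 288 mod 75 = 63
63 >= 23 → RED

Answer: red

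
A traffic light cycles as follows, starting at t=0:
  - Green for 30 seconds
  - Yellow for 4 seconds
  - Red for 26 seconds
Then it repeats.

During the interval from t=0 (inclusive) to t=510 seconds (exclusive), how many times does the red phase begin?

Answer: 8

Derivation:
Cycle = 30+4+26 = 60s
red phase starts at t = k*60 + 34 for k=0,1,2,...
Need k*60+34 < 510 → k < 7.933
k ∈ {0, ..., 7} → 8 starts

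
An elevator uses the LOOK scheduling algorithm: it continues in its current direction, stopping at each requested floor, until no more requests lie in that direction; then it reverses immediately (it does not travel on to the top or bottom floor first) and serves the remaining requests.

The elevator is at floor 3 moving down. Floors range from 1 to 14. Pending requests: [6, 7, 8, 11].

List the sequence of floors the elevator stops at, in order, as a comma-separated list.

Current: 3, moving DOWN
Serve below first (descending): []
Then reverse, serve above (ascending): [6, 7, 8, 11]

Answer: 6, 7, 8, 11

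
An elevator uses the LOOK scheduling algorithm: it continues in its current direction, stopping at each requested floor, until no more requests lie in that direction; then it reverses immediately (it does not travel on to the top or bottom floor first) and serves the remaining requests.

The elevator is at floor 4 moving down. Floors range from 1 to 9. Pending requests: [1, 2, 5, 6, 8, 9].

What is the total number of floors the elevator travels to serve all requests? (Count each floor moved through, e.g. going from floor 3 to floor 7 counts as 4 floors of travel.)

Start at floor 4 moving down, LOOK stop order: [2, 1, 5, 6, 8, 9]
  4 → 2: |2-4| = 2, total = 2
  2 → 1: |1-2| = 1, total = 3
  1 → 5: |5-1| = 4, total = 7
  5 → 6: |6-5| = 1, total = 8
  6 → 8: |8-6| = 2, total = 10
  8 → 9: |9-8| = 1, total = 11

Answer: 11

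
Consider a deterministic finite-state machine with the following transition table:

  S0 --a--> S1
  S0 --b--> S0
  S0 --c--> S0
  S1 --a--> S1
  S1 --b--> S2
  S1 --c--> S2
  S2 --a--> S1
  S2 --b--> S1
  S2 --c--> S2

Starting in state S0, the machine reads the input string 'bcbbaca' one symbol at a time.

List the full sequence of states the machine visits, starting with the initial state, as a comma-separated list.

Start: S0
  read 'b': S0 --b--> S0
  read 'c': S0 --c--> S0
  read 'b': S0 --b--> S0
  read 'b': S0 --b--> S0
  read 'a': S0 --a--> S1
  read 'c': S1 --c--> S2
  read 'a': S2 --a--> S1

Answer: S0, S0, S0, S0, S0, S1, S2, S1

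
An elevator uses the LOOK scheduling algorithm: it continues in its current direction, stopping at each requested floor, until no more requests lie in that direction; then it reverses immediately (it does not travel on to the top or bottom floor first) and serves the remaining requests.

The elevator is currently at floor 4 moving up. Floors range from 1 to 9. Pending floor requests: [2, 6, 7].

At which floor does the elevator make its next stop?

Answer: 6

Derivation:
Current floor: 4, direction: up
Requests above: [6, 7]
Requests below: [2]
Moving up and requests lie above → nearest above is min([6, 7]) = 6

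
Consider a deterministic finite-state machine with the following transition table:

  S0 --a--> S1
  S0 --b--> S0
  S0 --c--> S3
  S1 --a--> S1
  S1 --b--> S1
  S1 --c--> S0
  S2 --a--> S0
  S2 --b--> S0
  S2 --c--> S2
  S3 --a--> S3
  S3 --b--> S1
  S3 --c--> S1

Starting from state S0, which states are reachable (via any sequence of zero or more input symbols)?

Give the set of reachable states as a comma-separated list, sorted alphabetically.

Answer: S0, S1, S3

Derivation:
BFS from S0:
  visit S0: S0--a-->S1 (new), S0--b-->S0 (seen), S0--c-->S3 (new)
  visit S1: S1--a-->S1 (seen), S1--b-->S1 (seen), S1--c-->S0 (seen)
  visit S3: S3--a-->S3 (seen), S3--b-->S1 (seen), S3--c-->S1 (seen)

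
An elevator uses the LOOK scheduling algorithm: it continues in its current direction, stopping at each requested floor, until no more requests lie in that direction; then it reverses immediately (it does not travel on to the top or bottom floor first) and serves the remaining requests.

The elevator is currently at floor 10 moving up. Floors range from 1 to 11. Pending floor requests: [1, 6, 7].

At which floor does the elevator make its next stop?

Answer: 7

Derivation:
Current floor: 10, direction: up
Requests above: []
Requests below: [1, 6, 7]
Moving up but no requests above → reverse; nearest below is max([1, 6, 7]) = 7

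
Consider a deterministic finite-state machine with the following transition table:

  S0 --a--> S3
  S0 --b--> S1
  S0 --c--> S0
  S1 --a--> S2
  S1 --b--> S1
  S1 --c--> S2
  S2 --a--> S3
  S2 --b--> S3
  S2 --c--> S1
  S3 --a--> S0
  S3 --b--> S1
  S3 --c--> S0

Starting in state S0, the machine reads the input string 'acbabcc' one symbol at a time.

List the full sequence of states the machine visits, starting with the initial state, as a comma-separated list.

Start: S0
  read 'a': S0 --a--> S3
  read 'c': S3 --c--> S0
  read 'b': S0 --b--> S1
  read 'a': S1 --a--> S2
  read 'b': S2 --b--> S3
  read 'c': S3 --c--> S0
  read 'c': S0 --c--> S0

Answer: S0, S3, S0, S1, S2, S3, S0, S0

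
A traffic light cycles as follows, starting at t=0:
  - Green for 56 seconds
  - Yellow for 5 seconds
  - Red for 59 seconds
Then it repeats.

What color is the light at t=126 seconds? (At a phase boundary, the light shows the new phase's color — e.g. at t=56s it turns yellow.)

Answer: green

Derivation:
Cycle length = 56 + 5 + 59 = 120s
t = 126, phase_t = 126 mod 120 = 6
6 < 56 (green end) → GREEN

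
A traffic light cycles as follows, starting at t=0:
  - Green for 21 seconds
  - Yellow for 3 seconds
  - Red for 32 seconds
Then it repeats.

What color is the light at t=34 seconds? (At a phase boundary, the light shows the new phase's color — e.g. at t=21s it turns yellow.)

Cycle length = 21 + 3 + 32 = 56s
t = 34, phase_t = 34 mod 56 = 34
34 >= 24 → RED

Answer: red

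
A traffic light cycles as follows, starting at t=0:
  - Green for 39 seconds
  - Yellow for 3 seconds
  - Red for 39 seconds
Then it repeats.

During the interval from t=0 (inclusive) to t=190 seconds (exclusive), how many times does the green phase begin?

Cycle = 39+3+39 = 81s
green phase starts at t = k*81 + 0 for k=0,1,2,...
Need k*81+0 < 190 → k < 2.346
k ∈ {0, ..., 2} → 3 starts

Answer: 3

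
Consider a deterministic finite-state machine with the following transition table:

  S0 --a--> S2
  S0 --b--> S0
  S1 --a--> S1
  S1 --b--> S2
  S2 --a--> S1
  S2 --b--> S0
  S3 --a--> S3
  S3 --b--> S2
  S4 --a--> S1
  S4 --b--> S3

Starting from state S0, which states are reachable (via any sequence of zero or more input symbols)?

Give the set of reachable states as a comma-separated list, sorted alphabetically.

Answer: S0, S1, S2

Derivation:
BFS from S0:
  visit S0: S0--a-->S2 (new), S0--b-->S0 (seen)
  visit S2: S2--a-->S1 (new), S2--b-->S0 (seen)
  visit S1: S1--a-->S1 (seen), S1--b-->S2 (seen)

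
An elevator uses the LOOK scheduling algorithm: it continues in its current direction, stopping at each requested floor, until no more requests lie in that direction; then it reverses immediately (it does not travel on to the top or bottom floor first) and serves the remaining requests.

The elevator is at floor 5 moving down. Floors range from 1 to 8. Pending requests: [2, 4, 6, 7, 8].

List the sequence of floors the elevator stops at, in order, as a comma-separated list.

Current: 5, moving DOWN
Serve below first (descending): [4, 2]
Then reverse, serve above (ascending): [6, 7, 8]

Answer: 4, 2, 6, 7, 8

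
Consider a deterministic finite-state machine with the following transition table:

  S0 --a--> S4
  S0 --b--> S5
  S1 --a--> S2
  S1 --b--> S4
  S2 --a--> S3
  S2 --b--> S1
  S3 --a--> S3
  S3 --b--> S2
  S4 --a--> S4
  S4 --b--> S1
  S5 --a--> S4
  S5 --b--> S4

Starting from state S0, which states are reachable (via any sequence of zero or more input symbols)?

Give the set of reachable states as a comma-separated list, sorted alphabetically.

Answer: S0, S1, S2, S3, S4, S5

Derivation:
BFS from S0:
  visit S0: S0--a-->S4 (new), S0--b-->S5 (new)
  visit S4: S4--a-->S4 (seen), S4--b-->S1 (new)
  visit S5: S5--a-->S4 (seen), S5--b-->S4 (seen)
  visit S1: S1--a-->S2 (new), S1--b-->S4 (seen)
  visit S2: S2--a-->S3 (new), S2--b-->S1 (seen)
  visit S3: S3--a-->S3 (seen), S3--b-->S2 (seen)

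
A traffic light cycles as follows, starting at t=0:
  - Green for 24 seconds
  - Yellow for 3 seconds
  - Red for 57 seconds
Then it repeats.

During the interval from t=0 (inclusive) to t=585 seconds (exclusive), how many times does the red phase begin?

Answer: 7

Derivation:
Cycle = 24+3+57 = 84s
red phase starts at t = k*84 + 27 for k=0,1,2,...
Need k*84+27 < 585 → k < 6.643
k ∈ {0, ..., 6} → 7 starts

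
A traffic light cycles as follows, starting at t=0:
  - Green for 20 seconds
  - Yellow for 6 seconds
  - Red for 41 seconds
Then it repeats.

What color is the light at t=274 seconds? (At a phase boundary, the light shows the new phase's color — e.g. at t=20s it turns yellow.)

Answer: green

Derivation:
Cycle length = 20 + 6 + 41 = 67s
t = 274, phase_t = 274 mod 67 = 6
6 < 20 (green end) → GREEN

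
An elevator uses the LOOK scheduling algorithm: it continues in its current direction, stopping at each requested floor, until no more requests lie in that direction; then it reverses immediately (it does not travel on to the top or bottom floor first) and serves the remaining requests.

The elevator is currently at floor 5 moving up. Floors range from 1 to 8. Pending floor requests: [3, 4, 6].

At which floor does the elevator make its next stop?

Current floor: 5, direction: up
Requests above: [6]
Requests below: [3, 4]
Moving up and requests lie above → nearest above is min([6]) = 6

Answer: 6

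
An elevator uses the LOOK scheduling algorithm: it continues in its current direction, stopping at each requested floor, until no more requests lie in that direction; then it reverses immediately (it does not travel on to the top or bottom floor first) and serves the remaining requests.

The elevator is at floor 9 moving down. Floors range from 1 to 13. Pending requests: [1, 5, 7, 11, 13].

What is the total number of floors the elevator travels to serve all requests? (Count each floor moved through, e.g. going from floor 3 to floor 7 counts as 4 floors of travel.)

Start at floor 9 moving down, LOOK stop order: [7, 5, 1, 11, 13]
  9 → 7: |7-9| = 2, total = 2
  7 → 5: |5-7| = 2, total = 4
  5 → 1: |1-5| = 4, total = 8
  1 → 11: |11-1| = 10, total = 18
  11 → 13: |13-11| = 2, total = 20

Answer: 20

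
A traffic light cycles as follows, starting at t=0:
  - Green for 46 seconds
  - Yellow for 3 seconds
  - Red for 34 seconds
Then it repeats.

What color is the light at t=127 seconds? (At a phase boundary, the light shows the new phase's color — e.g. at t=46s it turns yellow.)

Cycle length = 46 + 3 + 34 = 83s
t = 127, phase_t = 127 mod 83 = 44
44 < 46 (green end) → GREEN

Answer: green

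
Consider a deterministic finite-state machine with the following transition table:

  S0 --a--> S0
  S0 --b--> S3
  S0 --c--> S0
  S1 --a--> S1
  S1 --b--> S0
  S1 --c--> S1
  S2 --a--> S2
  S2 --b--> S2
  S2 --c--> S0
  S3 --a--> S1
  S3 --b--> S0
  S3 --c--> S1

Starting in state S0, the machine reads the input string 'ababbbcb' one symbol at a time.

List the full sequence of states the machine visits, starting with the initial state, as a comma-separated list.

Start: S0
  read 'a': S0 --a--> S0
  read 'b': S0 --b--> S3
  read 'a': S3 --a--> S1
  read 'b': S1 --b--> S0
  read 'b': S0 --b--> S3
  read 'b': S3 --b--> S0
  read 'c': S0 --c--> S0
  read 'b': S0 --b--> S3

Answer: S0, S0, S3, S1, S0, S3, S0, S0, S3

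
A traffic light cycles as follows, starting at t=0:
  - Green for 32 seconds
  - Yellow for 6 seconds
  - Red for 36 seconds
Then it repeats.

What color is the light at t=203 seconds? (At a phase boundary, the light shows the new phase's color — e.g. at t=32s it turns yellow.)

Answer: red

Derivation:
Cycle length = 32 + 6 + 36 = 74s
t = 203, phase_t = 203 mod 74 = 55
55 >= 38 → RED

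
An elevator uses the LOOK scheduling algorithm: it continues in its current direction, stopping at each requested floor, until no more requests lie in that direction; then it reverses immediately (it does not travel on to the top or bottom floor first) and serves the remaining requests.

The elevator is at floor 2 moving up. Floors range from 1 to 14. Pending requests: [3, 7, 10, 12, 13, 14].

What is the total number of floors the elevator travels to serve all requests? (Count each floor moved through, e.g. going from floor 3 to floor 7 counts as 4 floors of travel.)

Start at floor 2 moving up, LOOK stop order: [3, 7, 10, 12, 13, 14]
  2 → 3: |3-2| = 1, total = 1
  3 → 7: |7-3| = 4, total = 5
  7 → 10: |10-7| = 3, total = 8
  10 → 12: |12-10| = 2, total = 10
  12 → 13: |13-12| = 1, total = 11
  13 → 14: |14-13| = 1, total = 12

Answer: 12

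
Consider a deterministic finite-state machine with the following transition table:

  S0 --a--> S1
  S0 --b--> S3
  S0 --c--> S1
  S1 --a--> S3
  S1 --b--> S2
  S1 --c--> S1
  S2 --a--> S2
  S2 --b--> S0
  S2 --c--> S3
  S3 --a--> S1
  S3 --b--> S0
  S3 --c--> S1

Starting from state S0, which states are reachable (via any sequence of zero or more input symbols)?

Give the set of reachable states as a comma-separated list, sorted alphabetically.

BFS from S0:
  visit S0: S0--a-->S1 (new), S0--b-->S3 (new), S0--c-->S1 (seen)
  visit S1: S1--a-->S3 (seen), S1--b-->S2 (new), S1--c-->S1 (seen)
  visit S3: S3--a-->S1 (seen), S3--b-->S0 (seen), S3--c-->S1 (seen)
  visit S2: S2--a-->S2 (seen), S2--b-->S0 (seen), S2--c-->S3 (seen)

Answer: S0, S1, S2, S3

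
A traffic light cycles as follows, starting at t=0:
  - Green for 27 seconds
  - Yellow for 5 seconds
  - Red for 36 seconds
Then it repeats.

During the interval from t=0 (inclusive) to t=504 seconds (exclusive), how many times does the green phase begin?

Cycle = 27+5+36 = 68s
green phase starts at t = k*68 + 0 for k=0,1,2,...
Need k*68+0 < 504 → k < 7.412
k ∈ {0, ..., 7} → 8 starts

Answer: 8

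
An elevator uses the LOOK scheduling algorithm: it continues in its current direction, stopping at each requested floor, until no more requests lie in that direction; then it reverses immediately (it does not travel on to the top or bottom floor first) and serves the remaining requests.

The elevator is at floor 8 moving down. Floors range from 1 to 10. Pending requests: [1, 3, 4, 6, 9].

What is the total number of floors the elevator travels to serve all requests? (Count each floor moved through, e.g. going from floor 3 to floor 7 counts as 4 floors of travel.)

Start at floor 8 moving down, LOOK stop order: [6, 4, 3, 1, 9]
  8 → 6: |6-8| = 2, total = 2
  6 → 4: |4-6| = 2, total = 4
  4 → 3: |3-4| = 1, total = 5
  3 → 1: |1-3| = 2, total = 7
  1 → 9: |9-1| = 8, total = 15

Answer: 15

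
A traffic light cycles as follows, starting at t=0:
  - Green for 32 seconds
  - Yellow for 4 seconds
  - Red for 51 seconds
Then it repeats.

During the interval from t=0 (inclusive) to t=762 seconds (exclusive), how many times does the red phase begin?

Cycle = 32+4+51 = 87s
red phase starts at t = k*87 + 36 for k=0,1,2,...
Need k*87+36 < 762 → k < 8.345
k ∈ {0, ..., 8} → 9 starts

Answer: 9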